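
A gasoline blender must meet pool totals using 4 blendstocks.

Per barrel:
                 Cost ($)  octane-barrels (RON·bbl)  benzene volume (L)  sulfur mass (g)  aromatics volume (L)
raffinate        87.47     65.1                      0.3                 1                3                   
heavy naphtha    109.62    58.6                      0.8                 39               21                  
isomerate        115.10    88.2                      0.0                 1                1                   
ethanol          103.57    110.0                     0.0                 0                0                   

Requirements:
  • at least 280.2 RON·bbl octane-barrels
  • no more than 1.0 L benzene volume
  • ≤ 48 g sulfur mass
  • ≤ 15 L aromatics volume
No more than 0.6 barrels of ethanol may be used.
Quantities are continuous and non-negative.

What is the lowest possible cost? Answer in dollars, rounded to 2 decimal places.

Set it up as a linear program. Let x1 = barrels of raffinate, x2 = barrels of heavy naphtha, x3 = barrels of isomerate, x4 = barrels of ethanol.
Minimize 87.47x1 + 109.62x2 + 115.1x3 + 103.57x4 s.t.:
  65.1x1 + 58.6x2 + 88.2x3 + 110x4 ≥ 280.2   (octane-barrels)
  0.3x1 + 0.8x2 ≤ 1   (benzene volume)
  1x1 + 39x2 + 1x3 ≤ 48   (sulfur mass)
  3x1 + 21x2 + 1x3 ≤ 15   (aromatics volume)
  x4 ≤ 0.6
  x1, x2, x3, x4 ≥ 0.
At the optimum only isomerate, ethanol are positive (raffinate, heavy naphtha = 0). Binding constraints: octane-barrels and the ethanol cap.
So isomerate = 2.4286 barrels, ethanol = 0.6 barrels.
Hence cost = 115.1·2.4286 + 103.57·0.6 = $341.6739.

$341.67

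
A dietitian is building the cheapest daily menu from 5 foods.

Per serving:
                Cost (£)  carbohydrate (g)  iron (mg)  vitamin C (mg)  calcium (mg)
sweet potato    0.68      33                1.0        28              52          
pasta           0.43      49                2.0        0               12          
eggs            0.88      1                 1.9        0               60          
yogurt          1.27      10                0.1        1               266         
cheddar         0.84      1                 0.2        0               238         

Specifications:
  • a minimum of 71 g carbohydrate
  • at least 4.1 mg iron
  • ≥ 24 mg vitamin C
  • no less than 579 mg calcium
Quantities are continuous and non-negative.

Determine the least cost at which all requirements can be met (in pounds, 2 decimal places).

£3.01

Set it up as a linear program. Let x1 = servings of sweet potato, x2 = servings of pasta, x3 = servings of eggs, x4 = servings of yogurt, x5 = servings of cheddar.
min 0.68x1 + 0.43x2 + 0.88x3 + 1.27x4 + 0.84x5 subject to:
  33x1 + 49x2 + 1x3 + 10x4 + 1x5 ≥ 71   (carbohydrate)
  1x1 + 2x2 + 1.9x3 + 0.1x4 + 0.2x5 ≥ 4.1   (iron)
  28x1 + 1x4 ≥ 24   (vitamin C)
  52x1 + 12x2 + 60x3 + 266x4 + 238x5 ≥ 579   (calcium)
  x1, x2, x3, x4, x5 ≥ 0.
The optimal basis is {sweet potato, pasta, cheddar}; eggs, yogurt drop out. The iron, vitamin C, calcium requirements are met with equality.
That vertex is x1 = 0.8571, x2 = 1.404, x5 = 2.175.
Objective = 0.68·0.8571 + 0.43·1.404 + 0.84·2.175 = 3.0135.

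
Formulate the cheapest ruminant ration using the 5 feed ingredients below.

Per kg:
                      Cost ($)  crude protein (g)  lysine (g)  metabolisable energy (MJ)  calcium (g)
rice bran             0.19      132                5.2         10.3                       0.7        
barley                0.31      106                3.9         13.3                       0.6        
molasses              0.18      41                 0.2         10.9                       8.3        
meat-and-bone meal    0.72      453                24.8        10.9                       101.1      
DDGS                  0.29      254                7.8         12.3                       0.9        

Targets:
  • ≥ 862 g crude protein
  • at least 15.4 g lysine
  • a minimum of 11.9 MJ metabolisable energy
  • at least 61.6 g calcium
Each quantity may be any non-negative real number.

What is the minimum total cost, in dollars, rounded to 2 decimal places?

$1.10

This is a linear program. Let x1 = kg of rice bran, x2 = kg of barley, x3 = kg of molasses, x4 = kg of meat-and-bone meal, x5 = kg of DDGS.
min 0.19x1 + 0.31x2 + 0.18x3 + 0.72x4 + 0.29x5 subject to:
  132x1 + 106x2 + 41x3 + 453x4 + 254x5 ≥ 862   (crude protein)
  5.2x1 + 3.9x2 + 0.2x3 + 24.8x4 + 7.8x5 ≥ 15.4   (lysine)
  10.3x1 + 13.3x2 + 10.9x3 + 10.9x4 + 12.3x5 ≥ 11.9   (metabolisable energy)
  0.7x1 + 0.6x2 + 8.3x3 + 101.1x4 + 0.9x5 ≥ 61.6   (calcium)
  x1, x2, x3, x4, x5 ≥ 0.
The optimal basis is {meat-and-bone meal, DDGS}; rice bran, barley, molasses drop out. Binding constraints: crude protein and calcium.
So meat-and-bone meal = 0.5884 kg, DDGS = 2.344 kg.
Total cost: 0.72·0.5884 + 0.29·2.344 = 1.1034.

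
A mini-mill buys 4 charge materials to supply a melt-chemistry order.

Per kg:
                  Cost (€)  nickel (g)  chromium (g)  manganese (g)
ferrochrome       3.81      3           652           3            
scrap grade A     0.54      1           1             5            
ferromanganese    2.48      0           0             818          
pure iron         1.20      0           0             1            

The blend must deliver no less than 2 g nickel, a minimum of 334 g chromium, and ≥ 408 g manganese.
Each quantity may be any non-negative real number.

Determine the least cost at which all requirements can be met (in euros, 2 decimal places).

This is a linear program. Let x1 = kg of ferrochrome, x2 = kg of scrap grade A, x3 = kg of ferromanganese, x4 = kg of pure iron.
Minimize 3.81x1 + 0.54x2 + 2.48x3 + 1.2x4 subject to:
  3x1 + 1x2 ≥ 2   (nickel)
  652x1 + 1x2 ≥ 334   (chromium)
  3x1 + 5x2 + 818x3 + 1x4 ≥ 408   (manganese)
  x1, x2, x3, x4 ≥ 0.
The cheapest feasible vertex uses only ferrochrome, scrap grade A, ferromanganese; pure iron is not used. Binding constraints: nickel, chromium, manganese.
That vertex is x1 = 0.5116, x2 = 0.4653, x3 = 0.4941.
Cost = 3.81·0.5116 + 0.54·0.4653 + 2.48·0.4941 = 3.4258.

€3.43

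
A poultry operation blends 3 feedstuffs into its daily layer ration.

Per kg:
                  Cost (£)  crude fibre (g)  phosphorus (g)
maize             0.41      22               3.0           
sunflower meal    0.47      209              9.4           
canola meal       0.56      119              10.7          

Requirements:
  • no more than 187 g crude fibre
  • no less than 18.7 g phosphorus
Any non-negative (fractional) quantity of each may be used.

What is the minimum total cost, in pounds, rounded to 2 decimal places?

£1.45

Let x1 = kg of maize, x2 = kg of sunflower meal, x3 = kg of canola meal.
Minimize 0.41x1 + 0.47x2 + 0.56x3 subject to:
  22x1 + 209x2 + 119x3 ≤ 187   (crude fibre)
  3x1 + 9.4x2 + 10.7x3 ≥ 18.7   (phosphorus)
  x1, x2, x3 ≥ 0.
At the optimum only maize, canola meal are positive (sunflower meal = 0). There the crude fibre and phosphorus constraints are tight.
So maize = 1.845 kg, canola meal = 1.23 kg.
Objective = 0.41·1.845 + 0.56·1.23 = 1.4453.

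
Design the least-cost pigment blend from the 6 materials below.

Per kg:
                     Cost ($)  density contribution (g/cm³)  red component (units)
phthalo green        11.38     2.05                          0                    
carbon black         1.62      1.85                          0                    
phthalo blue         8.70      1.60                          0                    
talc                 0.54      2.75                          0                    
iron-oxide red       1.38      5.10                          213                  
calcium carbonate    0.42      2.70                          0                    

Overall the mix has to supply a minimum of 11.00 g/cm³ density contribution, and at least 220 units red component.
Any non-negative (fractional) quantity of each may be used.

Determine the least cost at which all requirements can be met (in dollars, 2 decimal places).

$2.32

This is a linear program. Let x1 = kg of phthalo green, x2 = kg of carbon black, x3 = kg of phthalo blue, x4 = kg of talc, x5 = kg of iron-oxide red, x6 = kg of calcium carbonate.
Minimise 11.38x1 + 1.62x2 + 8.7x3 + 0.54x4 + 1.38x5 + 0.42x6 with:
  2.05x1 + 1.85x2 + 1.6x3 + 2.75x4 + 5.1x5 + 2.7x6 ≥ 11   (density contribution)
  213x5 ≥ 220   (red component)
  x1, x2, x3, x4, x5, x6 ≥ 0.
The optimal basis is {iron-oxide red, calcium carbonate}; phthalo green, carbon black, phthalo blue, talc drop out. There the density contribution and red component constraints are tight.
So iron-oxide red = 1.033 kg, calcium carbonate = 2.123 kg.
Cost = 1.38·1.033 + 0.42·2.123 = 2.3172.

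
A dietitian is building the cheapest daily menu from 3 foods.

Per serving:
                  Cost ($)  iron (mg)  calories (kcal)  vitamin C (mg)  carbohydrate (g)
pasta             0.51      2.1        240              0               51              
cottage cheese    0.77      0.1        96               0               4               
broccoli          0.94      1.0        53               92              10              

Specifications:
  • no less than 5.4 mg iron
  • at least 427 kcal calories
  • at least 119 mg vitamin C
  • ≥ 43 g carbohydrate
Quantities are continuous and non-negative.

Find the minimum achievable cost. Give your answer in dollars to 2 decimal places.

Let x1 = servings of pasta, x2 = servings of cottage cheese, x3 = servings of broccoli.
Minimize 0.51x1 + 0.77x2 + 0.94x3 s.t.:
  2.1x1 + 0.1x2 + 1x3 ≥ 5.4   (iron)
  240x1 + 96x2 + 53x3 ≥ 427   (calories)
  92x3 ≥ 119   (vitamin C)
  51x1 + 4x2 + 10x3 ≥ 43   (carbohydrate)
  x1, x2, x3 ≥ 0.
The minimum-cost mix takes nothing from cottage cheese — only pasta, broccoli. The iron and vitamin C requirements are met with equality.
So pasta = 1.955 servings, broccoli = 1.293 servings.
Total cost: 0.51·1.955 + 0.94·1.293 = 2.2125.

$2.21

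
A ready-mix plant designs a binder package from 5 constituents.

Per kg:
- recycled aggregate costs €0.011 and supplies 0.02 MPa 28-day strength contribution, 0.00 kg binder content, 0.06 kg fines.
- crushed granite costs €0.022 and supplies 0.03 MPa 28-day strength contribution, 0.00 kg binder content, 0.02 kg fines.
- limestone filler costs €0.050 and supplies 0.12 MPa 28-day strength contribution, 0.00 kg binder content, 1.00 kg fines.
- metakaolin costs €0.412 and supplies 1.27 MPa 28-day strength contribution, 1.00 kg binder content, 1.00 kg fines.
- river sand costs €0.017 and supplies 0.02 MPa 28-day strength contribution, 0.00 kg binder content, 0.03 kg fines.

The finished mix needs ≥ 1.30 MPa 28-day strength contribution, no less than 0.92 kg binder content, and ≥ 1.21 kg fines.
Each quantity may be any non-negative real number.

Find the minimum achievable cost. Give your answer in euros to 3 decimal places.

Let x1 = kg of recycled aggregate, x2 = kg of crushed granite, x3 = kg of limestone filler, x4 = kg of metakaolin, x5 = kg of river sand.
Minimize 0.011x1 + 0.022x2 + 0.05x3 + 0.412x4 + 0.017x5 s.t.:
  0.02x1 + 0.03x2 + 0.12x3 + 1.27x4 + 0.02x5 ≥ 1.3   (28-day strength contribution)
  1x4 ≥ 0.92   (binder content)
  0.06x1 + 0.02x2 + 1x3 + 1x4 + 0.03x5 ≥ 1.21   (fines)
  x1, x2, x3, x4, x5 ≥ 0.
At the optimum only limestone filler, metakaolin are positive (recycled aggregate, crushed granite, river sand = 0). The 28-day strength contribution and fines requirements are met with equality.
Solving gives x3 = 0.2058, x4 = 1.004.
Cost = 0.05·0.2058 + 0.412·1.004 = 0.42394.

€0.424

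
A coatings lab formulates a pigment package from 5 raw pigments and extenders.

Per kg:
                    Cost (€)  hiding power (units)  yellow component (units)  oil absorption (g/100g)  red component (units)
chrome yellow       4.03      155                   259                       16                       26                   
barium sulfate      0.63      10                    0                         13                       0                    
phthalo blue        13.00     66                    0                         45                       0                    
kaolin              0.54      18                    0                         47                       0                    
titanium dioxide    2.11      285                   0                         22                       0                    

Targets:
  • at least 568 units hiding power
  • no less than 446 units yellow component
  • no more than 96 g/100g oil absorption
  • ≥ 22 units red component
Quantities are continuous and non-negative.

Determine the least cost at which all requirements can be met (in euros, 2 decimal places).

€9.17

This is a linear program. Let x1 = kg of chrome yellow, x2 = kg of barium sulfate, x3 = kg of phthalo blue, x4 = kg of kaolin, x5 = kg of titanium dioxide.
min 4.03x1 + 0.63x2 + 13x3 + 0.54x4 + 2.11x5 s.t.:
  155x1 + 10x2 + 66x3 + 18x4 + 285x5 ≥ 568   (hiding power)
  259x1 ≥ 446   (yellow component)
  16x1 + 13x2 + 45x3 + 47x4 + 22x5 ≤ 96   (oil absorption)
  26x1 ≥ 22   (red component)
  x1, x2, x3, x4, x5 ≥ 0.
The minimum-cost mix takes nothing from barium sulfate, phthalo blue, kaolin — only chrome yellow, titanium dioxide. There the hiding power and yellow component constraints are tight.
Optimal quantities: chrome yellow = 1.722 kg, titanium dioxide = 1.056 kg.
Cost = 4.03·1.722 + 2.11·1.056 = 9.1678.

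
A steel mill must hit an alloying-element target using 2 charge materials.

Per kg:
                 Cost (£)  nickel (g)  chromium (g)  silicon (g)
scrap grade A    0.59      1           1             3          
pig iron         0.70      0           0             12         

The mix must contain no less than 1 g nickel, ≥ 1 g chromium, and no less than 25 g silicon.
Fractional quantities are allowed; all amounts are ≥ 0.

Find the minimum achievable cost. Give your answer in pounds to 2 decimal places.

Let x1 = kg of scrap grade A, x2 = kg of pig iron.
Minimize 0.59x1 + 0.7x2 s.t.:
  1x1 ≥ 1   (nickel)
  1x1 ≥ 1   (chromium)
  3x1 + 12x2 ≥ 25   (silicon)
  x1, x2 ≥ 0.
Both inputs are positive at the optimum. There the nickel, chromium, silicon constraints are tight.
So scrap grade A = 1 kg, pig iron = 1.833 kg.
Objective = 0.59·1 + 0.7·1.833 = 1.8731.

£1.87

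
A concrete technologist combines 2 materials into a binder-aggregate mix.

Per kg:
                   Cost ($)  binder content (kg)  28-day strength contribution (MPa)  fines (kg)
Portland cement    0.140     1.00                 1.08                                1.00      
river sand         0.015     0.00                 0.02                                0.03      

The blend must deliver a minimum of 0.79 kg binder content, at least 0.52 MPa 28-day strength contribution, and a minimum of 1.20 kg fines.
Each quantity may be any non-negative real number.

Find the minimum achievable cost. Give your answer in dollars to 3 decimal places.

Treat it as an LP. Let x1 = kg of Portland cement, x2 = kg of river sand.
min 0.14x1 + 0.015x2 subject to:
  1x1 ≥ 0.79   (binder content)
  1.08x1 + 0.02x2 ≥ 0.52   (28-day strength contribution)
  1x1 + 0.03x2 ≥ 1.2   (fines)
  x1, x2 ≥ 0.
The cheapest feasible vertex uses only Portland cement; river sand is not used. Binding constraint: fines.
Optimal quantities: Portland cement = 1.2 kg.
Total cost: 0.14·1.2 = 0.16800.

$0.168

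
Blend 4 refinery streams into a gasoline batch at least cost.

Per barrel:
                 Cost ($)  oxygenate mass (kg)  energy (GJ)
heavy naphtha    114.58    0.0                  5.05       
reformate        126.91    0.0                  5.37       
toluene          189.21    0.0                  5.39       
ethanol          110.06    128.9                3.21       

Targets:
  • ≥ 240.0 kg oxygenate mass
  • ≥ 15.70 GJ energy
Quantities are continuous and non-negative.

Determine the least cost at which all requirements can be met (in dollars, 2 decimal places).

Set it up as a linear program. Let x1 = barrels of heavy naphtha, x2 = barrels of reformate, x3 = barrels of toluene, x4 = barrels of ethanol.
Minimise 114.58x1 + 126.91x2 + 189.21x3 + 110.06x4 subject to:
  128.9x4 ≥ 240   (oxygenate mass)
  5.05x1 + 5.37x2 + 5.39x3 + 3.21x4 ≥ 15.7   (energy)
  x1, x2, x3, x4 ≥ 0.
The cheapest feasible vertex uses only heavy naphtha, ethanol; reformate, toluene are not used. There the oxygenate mass and energy constraints are tight.
Optimal quantities: heavy naphtha = 1.9254 barrels, ethanol = 1.8619 barrels.
Objective = 114.58·1.9254 + 110.06·1.8619 = 425.5330.

$425.53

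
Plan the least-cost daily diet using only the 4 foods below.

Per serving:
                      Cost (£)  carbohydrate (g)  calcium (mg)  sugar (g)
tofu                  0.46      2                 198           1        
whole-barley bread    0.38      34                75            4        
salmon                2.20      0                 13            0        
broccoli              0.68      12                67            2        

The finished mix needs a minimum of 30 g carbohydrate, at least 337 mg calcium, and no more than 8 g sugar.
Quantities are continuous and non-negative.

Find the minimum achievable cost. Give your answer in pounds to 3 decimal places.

Let x1 = servings of tofu, x2 = servings of whole-barley bread, x3 = servings of salmon, x4 = servings of broccoli.
min 0.46x1 + 0.38x2 + 2.2x3 + 0.68x4 s.t.:
  2x1 + 34x2 + 12x4 ≥ 30   (carbohydrate)
  198x1 + 75x2 + 13x3 + 67x4 ≥ 337   (calcium)
  1x1 + 4x2 + 2x4 ≤ 8   (sugar)
  x1, x2, x3, x4 ≥ 0.
The cheapest feasible vertex uses only tofu, whole-barley bread; salmon, broccoli are not used. There the carbohydrate and calcium constraints are tight.
Optimal quantities: tofu = 1.399 servings, whole-barley bread = 0.8001 servings.
Hence cost = 0.46·1.399 + 0.38·0.8001 = £0.94758.

£0.948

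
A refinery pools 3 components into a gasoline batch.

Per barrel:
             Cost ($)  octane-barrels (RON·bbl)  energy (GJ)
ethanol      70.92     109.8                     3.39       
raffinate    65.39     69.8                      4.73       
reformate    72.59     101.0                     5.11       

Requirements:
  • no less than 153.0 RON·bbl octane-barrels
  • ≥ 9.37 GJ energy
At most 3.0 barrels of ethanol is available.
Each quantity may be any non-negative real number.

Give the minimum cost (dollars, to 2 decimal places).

Set it up as a linear program. Let x1 = barrels of ethanol, x2 = barrels of raffinate, x3 = barrels of reformate.
Minimise 70.92x1 + 65.39x2 + 72.59x3 with:
  109.8x1 + 69.8x2 + 101x3 ≥ 153   (octane-barrels)
  3.39x1 + 4.73x2 + 5.11x3 ≥ 9.37   (energy)
  x1 ≤ 3
  x1, x2, x3 ≥ 0.
The cheapest feasible vertex uses only raffinate, reformate; ethanol is not used. The octane-barrels and energy requirements are met with equality.
That vertex is x2 = 1.3593, x3 = 0.57549.
Objective = 65.39·1.3593 + 72.59·0.57549 = 130.6594.

$130.66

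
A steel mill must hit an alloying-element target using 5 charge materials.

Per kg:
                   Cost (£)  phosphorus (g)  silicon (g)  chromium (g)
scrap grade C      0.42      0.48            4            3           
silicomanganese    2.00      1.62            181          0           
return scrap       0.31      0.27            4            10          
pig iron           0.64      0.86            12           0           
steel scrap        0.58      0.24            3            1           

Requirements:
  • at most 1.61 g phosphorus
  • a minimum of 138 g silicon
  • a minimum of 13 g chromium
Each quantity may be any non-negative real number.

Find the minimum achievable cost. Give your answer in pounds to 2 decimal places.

£1.87

Let x1 = kg of scrap grade C, x2 = kg of silicomanganese, x3 = kg of return scrap, x4 = kg of pig iron, x5 = kg of steel scrap.
min 0.42x1 + 2x2 + 0.31x3 + 0.64x4 + 0.58x5 subject to:
  0.48x1 + 1.62x2 + 0.27x3 + 0.86x4 + 0.24x5 ≤ 1.61   (phosphorus)
  4x1 + 181x2 + 4x3 + 12x4 + 3x5 ≥ 138   (silicon)
  3x1 + 10x3 + 1x5 ≥ 13   (chromium)
  x1, x2, x3, x4, x5 ≥ 0.
The minimum-cost mix takes nothing from scrap grade C, pig iron, steel scrap — only silicomanganese, return scrap. The silicon and chromium requirements are met with equality.
So silicomanganese = 0.7337 kg, return scrap = 1.3 kg.
Total cost: 2·0.7337 + 0.31·1.3 = 1.8704.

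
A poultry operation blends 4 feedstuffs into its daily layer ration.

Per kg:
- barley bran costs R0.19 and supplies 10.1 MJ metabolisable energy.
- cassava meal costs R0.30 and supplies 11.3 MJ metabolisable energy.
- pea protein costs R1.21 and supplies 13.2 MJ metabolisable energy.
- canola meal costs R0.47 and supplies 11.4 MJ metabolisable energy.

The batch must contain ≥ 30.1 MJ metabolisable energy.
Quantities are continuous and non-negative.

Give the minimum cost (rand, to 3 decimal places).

Let x1 = kg of barley bran, x2 = kg of cassava meal, x3 = kg of pea protein, x4 = kg of canola meal.
Minimise 0.19x1 + 0.3x2 + 1.21x3 + 0.47x4 subject to:
  10.1x1 + 11.3x2 + 13.2x3 + 11.4x4 ≥ 30.1   (metabolisable energy)
  x1, x2, x3, x4 ≥ 0.
The minimum-cost mix takes nothing from cassava meal, pea protein, canola meal — only barley bran. Binding constraint: metabolisable energy.
So barley bran = 2.98 kg.
Cost = 0.19·2.98 = 0.56620.

R0.566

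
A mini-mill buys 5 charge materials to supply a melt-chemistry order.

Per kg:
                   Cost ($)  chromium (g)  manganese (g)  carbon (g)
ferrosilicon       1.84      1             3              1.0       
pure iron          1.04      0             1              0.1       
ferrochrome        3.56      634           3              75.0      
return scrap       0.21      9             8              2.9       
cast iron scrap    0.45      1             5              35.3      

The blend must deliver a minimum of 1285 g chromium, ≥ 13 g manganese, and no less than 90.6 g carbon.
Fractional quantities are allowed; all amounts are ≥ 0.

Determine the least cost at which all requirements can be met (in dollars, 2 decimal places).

$7.35

This is a linear program. Let x1 = kg of ferrosilicon, x2 = kg of pure iron, x3 = kg of ferrochrome, x4 = kg of return scrap, x5 = kg of cast iron scrap.
min 1.84x1 + 1.04x2 + 3.56x3 + 0.21x4 + 0.45x5 with:
  1x1 + 634x3 + 9x4 + 1x5 ≥ 1285   (chromium)
  3x1 + 1x2 + 3x3 + 8x4 + 5x5 ≥ 13   (manganese)
  1x1 + 0.1x2 + 75x3 + 2.9x4 + 35.3x5 ≥ 90.6   (carbon)
  x1, x2, x3, x4, x5 ≥ 0.
The minimum-cost mix takes nothing from ferrosilicon, pure iron, cast iron scrap — only ferrochrome, return scrap. There the chromium and manganese constraints are tight.
Solving gives x3 = 2.014, x4 = 0.8696.
Hence cost = 3.56·2.014 + 0.21·0.8696 = $7.3525.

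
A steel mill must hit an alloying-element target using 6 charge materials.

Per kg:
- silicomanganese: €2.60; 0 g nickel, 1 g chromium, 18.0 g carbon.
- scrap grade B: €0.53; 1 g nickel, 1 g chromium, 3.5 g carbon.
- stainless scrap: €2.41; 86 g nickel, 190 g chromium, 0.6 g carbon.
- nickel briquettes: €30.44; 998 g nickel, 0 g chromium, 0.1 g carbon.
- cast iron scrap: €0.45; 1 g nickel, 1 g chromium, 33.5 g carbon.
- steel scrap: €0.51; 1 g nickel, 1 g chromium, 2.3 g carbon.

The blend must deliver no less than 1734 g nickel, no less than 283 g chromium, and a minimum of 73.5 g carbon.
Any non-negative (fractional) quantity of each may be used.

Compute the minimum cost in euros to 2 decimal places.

€49.37

Treat it as an LP. Let x1 = kg of silicomanganese, x2 = kg of scrap grade B, x3 = kg of stainless scrap, x4 = kg of nickel briquettes, x5 = kg of cast iron scrap, x6 = kg of steel scrap.
Minimize 2.6x1 + 0.53x2 + 2.41x3 + 30.44x4 + 0.45x5 + 0.51x6 with:
  1x2 + 86x3 + 998x4 + 1x5 + 1x6 ≥ 1734   (nickel)
  1x1 + 1x2 + 190x3 + 1x5 + 1x6 ≥ 283   (chromium)
  18x1 + 3.5x2 + 0.6x3 + 0.1x4 + 33.5x5 + 2.3x6 ≥ 73.5   (carbon)
  x1, x2, x3, x4, x5, x6 ≥ 0.
At the optimum only stainless scrap, cast iron scrap are positive (silicomanganese, scrap grade B, nickel briquettes, steel scrap = 0). The nickel and carbon requirements are met with equality.
That vertex is x3 = 20.1415, x5 = 1.83329.
Total cost: 2.41·20.1415 + 0.45·1.83329 = 49.3660.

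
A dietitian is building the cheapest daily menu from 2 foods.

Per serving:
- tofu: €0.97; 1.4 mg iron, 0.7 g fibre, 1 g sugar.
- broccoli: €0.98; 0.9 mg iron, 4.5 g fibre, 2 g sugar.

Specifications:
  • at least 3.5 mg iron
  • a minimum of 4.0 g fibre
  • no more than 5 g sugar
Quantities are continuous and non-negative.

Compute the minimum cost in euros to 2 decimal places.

Set it up as a linear program. Let x1 = servings of tofu, x2 = servings of broccoli.
Minimize 0.97x1 + 0.98x2 subject to:
  1.4x1 + 0.9x2 ≥ 3.5   (iron)
  0.7x1 + 4.5x2 ≥ 4   (fibre)
  1x1 + 2x2 ≤ 5   (sugar)
  x1, x2 ≥ 0.
Both inputs are positive at the optimum. The iron and fibre requirements are met with equality.
Solving gives x1 = 2.143, x2 = 0.5556.
Objective = 0.97·2.143 + 0.98·0.5556 = 2.6232.

€2.62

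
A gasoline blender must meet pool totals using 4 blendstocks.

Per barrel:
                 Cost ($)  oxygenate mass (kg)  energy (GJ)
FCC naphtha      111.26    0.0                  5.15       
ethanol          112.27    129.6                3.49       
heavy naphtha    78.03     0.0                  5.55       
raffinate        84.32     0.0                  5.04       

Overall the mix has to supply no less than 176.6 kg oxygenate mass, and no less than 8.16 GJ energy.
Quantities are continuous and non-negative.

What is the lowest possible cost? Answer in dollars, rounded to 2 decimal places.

$200.85

Let x1 = barrels of FCC naphtha, x2 = barrels of ethanol, x3 = barrels of heavy naphtha, x4 = barrels of raffinate.
Minimize 111.26x1 + 112.27x2 + 78.03x3 + 84.32x4 with:
  129.6x2 ≥ 176.6   (oxygenate mass)
  5.15x1 + 3.49x2 + 5.55x3 + 5.04x4 ≥ 8.16   (energy)
  x1, x2, x3, x4 ≥ 0.
The minimum-cost mix takes nothing from FCC naphtha, raffinate — only ethanol, heavy naphtha. The oxygenate mass and energy requirements are met with equality.
That vertex is x2 = 1.3627, x3 = 0.61339.
Objective = 112.27·1.3627 + 78.03·0.61339 = 200.8532.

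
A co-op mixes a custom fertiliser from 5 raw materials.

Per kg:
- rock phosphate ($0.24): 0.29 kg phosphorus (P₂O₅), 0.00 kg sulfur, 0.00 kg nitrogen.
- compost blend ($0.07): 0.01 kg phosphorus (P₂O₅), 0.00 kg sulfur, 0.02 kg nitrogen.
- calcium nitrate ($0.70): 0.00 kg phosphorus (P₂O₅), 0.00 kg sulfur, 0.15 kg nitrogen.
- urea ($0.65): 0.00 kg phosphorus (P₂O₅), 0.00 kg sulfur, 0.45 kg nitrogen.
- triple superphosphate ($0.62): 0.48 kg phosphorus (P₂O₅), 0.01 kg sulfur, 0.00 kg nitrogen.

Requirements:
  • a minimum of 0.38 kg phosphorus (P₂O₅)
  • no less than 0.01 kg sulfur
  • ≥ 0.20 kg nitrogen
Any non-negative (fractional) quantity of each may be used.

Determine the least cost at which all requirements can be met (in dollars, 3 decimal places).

$0.909

Treat it as an LP. Let x1 = kg of rock phosphate, x2 = kg of compost blend, x3 = kg of calcium nitrate, x4 = kg of urea, x5 = kg of triple superphosphate.
Minimise 0.24x1 + 0.07x2 + 0.7x3 + 0.65x4 + 0.62x5 s.t.:
  0.29x1 + 0.01x2 + 0.48x5 ≥ 0.38   (phosphorus (P₂O₅))
  0.01x5 ≥ 0.01   (sulfur)
  0.02x2 + 0.15x3 + 0.45x4 ≥ 0.2   (nitrogen)
  x1, x2, x3, x4, x5 ≥ 0.
At the optimum only urea, triple superphosphate are positive (rock phosphate, compost blend, calcium nitrate = 0). The sulfur and nitrogen requirements are met with equality.
Solving gives x4 = 0.4444, x5 = 1.
Cost = 0.65·0.4444 + 0.62·1 = 0.90886.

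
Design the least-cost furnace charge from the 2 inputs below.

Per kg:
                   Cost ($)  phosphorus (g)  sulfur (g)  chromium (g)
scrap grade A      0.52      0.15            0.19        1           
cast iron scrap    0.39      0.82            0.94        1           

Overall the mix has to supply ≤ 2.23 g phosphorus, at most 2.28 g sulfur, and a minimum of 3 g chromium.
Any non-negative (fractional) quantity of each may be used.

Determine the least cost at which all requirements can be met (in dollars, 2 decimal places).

Set it up as a linear program. Let x1 = kg of scrap grade A, x2 = kg of cast iron scrap.
Minimize 0.52x1 + 0.39x2 s.t.:
  0.15x1 + 0.82x2 ≤ 2.23   (phosphorus)
  0.19x1 + 0.94x2 ≤ 2.28   (sulfur)
  1x1 + 1x2 ≥ 3   (chromium)
  x1, x2 ≥ 0.
Both inputs are positive at the optimum. Binding constraints: sulfur and chromium.
That vertex is x1 = 0.72, x2 = 2.28.
Total cost: 0.52·0.72 + 0.39·2.28 = 1.2636.

$1.26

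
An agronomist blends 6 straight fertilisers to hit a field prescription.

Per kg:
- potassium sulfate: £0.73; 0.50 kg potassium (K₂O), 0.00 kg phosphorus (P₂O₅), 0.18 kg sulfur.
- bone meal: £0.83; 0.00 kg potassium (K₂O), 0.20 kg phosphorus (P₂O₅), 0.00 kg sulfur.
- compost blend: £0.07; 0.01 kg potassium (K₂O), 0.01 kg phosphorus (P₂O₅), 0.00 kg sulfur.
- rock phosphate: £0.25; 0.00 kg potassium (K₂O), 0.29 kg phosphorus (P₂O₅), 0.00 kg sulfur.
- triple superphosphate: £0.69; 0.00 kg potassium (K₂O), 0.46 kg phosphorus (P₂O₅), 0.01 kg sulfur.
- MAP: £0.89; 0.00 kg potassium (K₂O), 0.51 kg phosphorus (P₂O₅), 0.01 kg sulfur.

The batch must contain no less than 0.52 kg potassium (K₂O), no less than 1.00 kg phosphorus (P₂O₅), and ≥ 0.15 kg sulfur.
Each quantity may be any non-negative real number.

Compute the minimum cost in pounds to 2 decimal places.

Treat it as an LP. Let x1 = kg of potassium sulfate, x2 = kg of bone meal, x3 = kg of compost blend, x4 = kg of rock phosphate, x5 = kg of triple superphosphate, x6 = kg of MAP.
Minimise 0.73x1 + 0.83x2 + 0.07x3 + 0.25x4 + 0.69x5 + 0.89x6 with:
  0.5x1 + 0.01x3 ≥ 0.52   (potassium (K₂O))
  0.2x2 + 0.01x3 + 0.29x4 + 0.46x5 + 0.51x6 ≥ 1   (phosphorus (P₂O₅))
  0.18x1 + 0.01x5 + 0.01x6 ≥ 0.15   (sulfur)
  x1, x2, x3, x4, x5, x6 ≥ 0.
The minimum-cost mix takes nothing from bone meal, compost blend, triple superphosphate, MAP — only potassium sulfate, rock phosphate. Binding constraints: potassium (K₂O) and phosphorus (P₂O₅).
So potassium sulfate = 1.04 kg, rock phosphate = 3.448 kg.
Hence cost = 0.73·1.04 + 0.25·3.448 = £1.6212.

£1.62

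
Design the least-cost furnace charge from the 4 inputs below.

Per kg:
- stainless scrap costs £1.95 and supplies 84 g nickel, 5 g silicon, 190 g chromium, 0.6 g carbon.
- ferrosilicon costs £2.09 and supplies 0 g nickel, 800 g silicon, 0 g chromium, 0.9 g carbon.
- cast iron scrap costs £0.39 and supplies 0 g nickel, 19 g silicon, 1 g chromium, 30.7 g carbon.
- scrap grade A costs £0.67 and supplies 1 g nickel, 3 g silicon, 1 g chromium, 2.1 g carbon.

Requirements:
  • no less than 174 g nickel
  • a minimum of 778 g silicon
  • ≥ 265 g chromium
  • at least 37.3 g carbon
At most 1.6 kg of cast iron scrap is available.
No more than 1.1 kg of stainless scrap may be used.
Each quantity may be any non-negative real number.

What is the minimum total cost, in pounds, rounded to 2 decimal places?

Let x1 = kg of stainless scrap, x2 = kg of ferrosilicon, x3 = kg of cast iron scrap, x4 = kg of scrap grade A.
Minimize 1.95x1 + 2.09x2 + 0.39x3 + 0.67x4 s.t.:
  84x1 + 1x4 ≥ 174   (nickel)
  5x1 + 800x2 + 19x3 + 3x4 ≥ 778   (silicon)
  190x1 + 1x3 + 1x4 ≥ 265   (chromium)
  0.6x1 + 0.9x2 + 30.7x3 + 2.1x4 ≥ 37.3   (carbon)
  x3 ≤ 1.6
  x1 ≤ 1.1
  x1, x2, x3, x4 ≥ 0.
The minimum-cost mix takes nothing from cast iron scrap — only stainless scrap, ferrosilicon, scrap grade A. The nickel, silicon, the stainless scrap cap requirements are met with equality.
Optimal quantities: stainless scrap = 1.1 kg, ferrosilicon = 0.6596 kg, scrap grade A = 81.6 kg.
Total cost: 1.95·1.1 + 2.09·0.6596 + 0.67·81.6 = 58.1956.

£58.20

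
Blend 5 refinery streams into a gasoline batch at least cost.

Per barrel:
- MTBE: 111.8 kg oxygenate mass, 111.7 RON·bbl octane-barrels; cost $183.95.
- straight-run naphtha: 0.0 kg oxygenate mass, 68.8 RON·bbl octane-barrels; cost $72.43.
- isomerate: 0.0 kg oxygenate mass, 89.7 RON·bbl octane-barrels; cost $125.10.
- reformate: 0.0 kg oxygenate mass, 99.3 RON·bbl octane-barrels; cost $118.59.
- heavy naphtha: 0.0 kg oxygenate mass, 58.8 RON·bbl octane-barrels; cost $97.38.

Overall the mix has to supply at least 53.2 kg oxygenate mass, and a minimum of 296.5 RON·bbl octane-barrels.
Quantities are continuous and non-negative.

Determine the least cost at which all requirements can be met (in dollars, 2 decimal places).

$343.72

This is a linear program. Let x1 = barrels of MTBE, x2 = barrels of straight-run naphtha, x3 = barrels of isomerate, x4 = barrels of reformate, x5 = barrels of heavy naphtha.
Minimise 183.95x1 + 72.43x2 + 125.1x3 + 118.59x4 + 97.38x5 subject to:
  111.8x1 ≥ 53.2   (oxygenate mass)
  111.7x1 + 68.8x2 + 89.7x3 + 99.3x4 + 58.8x5 ≥ 296.5   (octane-barrels)
  x1, x2, x3, x4, x5 ≥ 0.
The optimal basis is {MTBE, straight-run naphtha}; isomerate, reformate, heavy naphtha drop out. Binding constraints: oxygenate mass and octane-barrels.
Optimal quantities: MTBE = 0.47585 barrels, straight-run naphtha = 3.537 barrels.
Cost = 183.95·0.47585 + 72.43·3.537 = 343.7175.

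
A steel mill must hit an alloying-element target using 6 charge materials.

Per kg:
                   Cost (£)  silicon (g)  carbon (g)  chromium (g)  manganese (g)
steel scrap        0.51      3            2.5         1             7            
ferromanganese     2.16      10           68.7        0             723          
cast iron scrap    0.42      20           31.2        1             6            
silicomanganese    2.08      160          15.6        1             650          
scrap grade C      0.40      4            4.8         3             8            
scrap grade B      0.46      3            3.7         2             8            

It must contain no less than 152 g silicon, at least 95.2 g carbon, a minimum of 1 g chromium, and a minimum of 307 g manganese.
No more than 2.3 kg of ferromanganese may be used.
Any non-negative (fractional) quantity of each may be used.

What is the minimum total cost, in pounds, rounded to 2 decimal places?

Set it up as a linear program. Let x1 = kg of steel scrap, x2 = kg of ferromanganese, x3 = kg of cast iron scrap, x4 = kg of silicomanganese, x5 = kg of scrap grade C, x6 = kg of scrap grade B.
min 0.51x1 + 2.16x2 + 0.42x3 + 2.08x4 + 0.4x5 + 0.46x6 subject to:
  3x1 + 10x2 + 20x3 + 160x4 + 4x5 + 3x6 ≥ 152   (silicon)
  2.5x1 + 68.7x2 + 31.2x3 + 15.6x4 + 4.8x5 + 3.7x6 ≥ 95.2   (carbon)
  1x1 + 1x3 + 1x4 + 3x5 + 2x6 ≥ 1   (chromium)
  7x1 + 723x2 + 6x3 + 650x4 + 8x5 + 8x6 ≥ 307   (manganese)
  x2 ≤ 2.3
  x1, x2, x3, x4, x5, x6 ≥ 0.
The optimal basis is {cast iron scrap, silicomanganese}; steel scrap, ferromanganese, scrap grade C, scrap grade B drop out. There the silicon and carbon constraints are tight.
Solving gives x3 = 2.748, x4 = 0.6065.
Objective = 0.42·2.748 + 2.08·0.6065 = 2.4157.

£2.42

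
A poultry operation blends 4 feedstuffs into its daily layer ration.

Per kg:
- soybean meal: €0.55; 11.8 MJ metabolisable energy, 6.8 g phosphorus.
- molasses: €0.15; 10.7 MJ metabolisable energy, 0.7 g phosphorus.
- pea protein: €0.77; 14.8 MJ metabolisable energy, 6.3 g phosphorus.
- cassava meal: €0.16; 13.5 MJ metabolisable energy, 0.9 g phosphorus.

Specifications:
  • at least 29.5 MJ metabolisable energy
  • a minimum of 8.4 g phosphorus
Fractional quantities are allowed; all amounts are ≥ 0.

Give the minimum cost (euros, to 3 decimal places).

€0.788

Treat it as an LP. Let x1 = kg of soybean meal, x2 = kg of molasses, x3 = kg of pea protein, x4 = kg of cassava meal.
Minimise 0.55x1 + 0.15x2 + 0.77x3 + 0.16x4 with:
  11.8x1 + 10.7x2 + 14.8x3 + 13.5x4 ≥ 29.5   (metabolisable energy)
  6.8x1 + 0.7x2 + 6.3x3 + 0.9x4 ≥ 8.4   (phosphorus)
  x1, x2, x3, x4 ≥ 0.
The cheapest feasible vertex uses only soybean meal, cassava meal; molasses, pea protein are not used. There the metabolisable energy and phosphorus constraints are tight.
That vertex is x1 = 1.0698, x4 = 1.2501.
Cost = 0.55·1.0698 + 0.16·1.2501 = 0.78841.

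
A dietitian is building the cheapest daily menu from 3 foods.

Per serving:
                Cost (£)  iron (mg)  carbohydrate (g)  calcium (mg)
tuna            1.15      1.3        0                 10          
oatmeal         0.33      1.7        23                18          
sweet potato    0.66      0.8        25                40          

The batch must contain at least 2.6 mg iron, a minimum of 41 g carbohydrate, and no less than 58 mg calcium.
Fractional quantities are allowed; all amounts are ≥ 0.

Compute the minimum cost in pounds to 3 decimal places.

£0.992

Let x1 = servings of tuna, x2 = servings of oatmeal, x3 = servings of sweet potato.
min 1.15x1 + 0.33x2 + 0.66x3 s.t.:
  1.3x1 + 1.7x2 + 0.8x3 ≥ 2.6   (iron)
  23x2 + 25x3 ≥ 41   (carbohydrate)
  10x1 + 18x2 + 40x3 ≥ 58   (calcium)
  x1, x2, x3 ≥ 0.
At the optimum only oatmeal, sweet potato are positive (tuna = 0). The iron and calcium requirements are met with equality.
Solving gives x2 = 1.0746, x3 = 0.96642.
Hence cost = 0.33·1.0746 + 0.66·0.96642 = £0.99246.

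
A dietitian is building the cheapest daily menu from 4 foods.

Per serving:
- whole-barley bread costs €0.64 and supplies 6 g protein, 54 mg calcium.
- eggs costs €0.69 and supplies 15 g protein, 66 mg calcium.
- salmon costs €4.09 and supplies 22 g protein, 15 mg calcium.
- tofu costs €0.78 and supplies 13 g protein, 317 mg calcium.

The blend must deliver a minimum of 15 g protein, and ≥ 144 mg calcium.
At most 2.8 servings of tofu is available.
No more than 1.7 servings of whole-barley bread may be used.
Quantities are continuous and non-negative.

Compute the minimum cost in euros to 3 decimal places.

Let x1 = servings of whole-barley bread, x2 = servings of eggs, x3 = servings of salmon, x4 = servings of tofu.
min 0.64x1 + 0.69x2 + 4.09x3 + 0.78x4 with:
  6x1 + 15x2 + 22x3 + 13x4 ≥ 15   (protein)
  54x1 + 66x2 + 15x3 + 317x4 ≥ 144   (calcium)
  x4 ≤ 2.8
  x1 ≤ 1.7
  x1, x2, x3, x4 ≥ 0.
At the optimum only eggs, tofu are positive (whole-barley bread, salmon = 0). There the protein and calcium constraints are tight.
That vertex is x2 = 0.7398, x4 = 0.3002.
Hence cost = 0.69·0.7398 + 0.78·0.3002 = €0.74462.

€0.745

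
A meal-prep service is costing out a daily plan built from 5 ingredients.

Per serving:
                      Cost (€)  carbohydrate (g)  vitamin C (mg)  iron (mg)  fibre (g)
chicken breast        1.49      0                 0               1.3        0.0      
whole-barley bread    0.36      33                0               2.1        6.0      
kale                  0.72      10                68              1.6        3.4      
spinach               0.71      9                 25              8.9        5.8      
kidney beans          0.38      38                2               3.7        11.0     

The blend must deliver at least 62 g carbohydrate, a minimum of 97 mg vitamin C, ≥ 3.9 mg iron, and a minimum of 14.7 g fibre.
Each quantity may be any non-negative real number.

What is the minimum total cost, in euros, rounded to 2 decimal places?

€1.48

Treat it as an LP. Let x1 = servings of chicken breast, x2 = servings of whole-barley bread, x3 = servings of kale, x4 = servings of spinach, x5 = servings of kidney beans.
Minimize 1.49x1 + 0.36x2 + 0.72x3 + 0.71x4 + 0.38x5 subject to:
  33x2 + 10x3 + 9x4 + 38x5 ≥ 62   (carbohydrate)
  68x3 + 25x4 + 2x5 ≥ 97   (vitamin C)
  1.3x1 + 2.1x2 + 1.6x3 + 8.9x4 + 3.7x5 ≥ 3.9   (iron)
  6x2 + 3.4x3 + 5.8x4 + 11x5 ≥ 14.7   (fibre)
  x1, x2, x3, x4, x5 ≥ 0.
The optimal basis is {kale, kidney beans}; chicken breast, whole-barley bread, spinach drop out. Binding constraints: carbohydrate and vitamin C.
So kale = 1.389 servings, kidney beans = 1.266 servings.
Total cost: 0.72·1.389 + 0.38·1.266 = 1.4812.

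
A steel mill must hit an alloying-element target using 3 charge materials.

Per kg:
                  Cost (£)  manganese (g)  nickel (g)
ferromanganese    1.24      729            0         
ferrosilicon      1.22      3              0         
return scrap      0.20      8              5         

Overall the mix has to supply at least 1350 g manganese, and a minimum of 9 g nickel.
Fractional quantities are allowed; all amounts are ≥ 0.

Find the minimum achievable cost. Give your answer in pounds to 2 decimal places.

Treat it as an LP. Let x1 = kg of ferromanganese, x2 = kg of ferrosilicon, x3 = kg of return scrap.
Minimize 1.24x1 + 1.22x2 + 0.2x3 with:
  729x1 + 3x2 + 8x3 ≥ 1350   (manganese)
  5x3 ≥ 9   (nickel)
  x1, x2, x3 ≥ 0.
The minimum-cost mix takes nothing from ferrosilicon — only ferromanganese, return scrap. There the manganese and nickel constraints are tight.
That vertex is x1 = 1.832, x3 = 1.8.
Objective = 1.24·1.832 + 0.2·1.8 = 2.6317.

£2.63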